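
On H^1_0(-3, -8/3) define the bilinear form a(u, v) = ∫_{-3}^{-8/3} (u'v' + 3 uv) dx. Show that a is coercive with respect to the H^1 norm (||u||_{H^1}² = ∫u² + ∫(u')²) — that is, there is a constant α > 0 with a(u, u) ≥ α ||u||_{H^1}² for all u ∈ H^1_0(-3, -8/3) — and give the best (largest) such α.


α = 1

Coercivity of a(·,·) on H^1_0(-3, -8/3) means a(u, u) ≥ α ||u||_{H^1}² for every u ∈ H^1_0.
The interval has length L = 1/3, and Poincaré/coercivity depend only on L. Here a(u, u) = ∫(u')² + (3)·∫u².
Here c = 3 ≥ 1, so a(u,u) = ∫(u')² + c∫u² ≥ ∫(u')² + ∫u² = ||u||_{H^1}², i.e. α = 1 works. No larger α is possible: a(u,u) ≥ α||u||_{H^1}² means (1−α)∫(u')² ≥ (α−c)∫u², and for the modes u_n = sin(nπ(x−x₀)/L) (x₀ the left endpoint) one has ∫u_n²/∫(u_n')² = (L/(nπ))² → 0, so a(u_n,u_n)/||u_n||_{H^1}² → 1. Hence the optimal constant is α = 1.
Therefore α = 1.


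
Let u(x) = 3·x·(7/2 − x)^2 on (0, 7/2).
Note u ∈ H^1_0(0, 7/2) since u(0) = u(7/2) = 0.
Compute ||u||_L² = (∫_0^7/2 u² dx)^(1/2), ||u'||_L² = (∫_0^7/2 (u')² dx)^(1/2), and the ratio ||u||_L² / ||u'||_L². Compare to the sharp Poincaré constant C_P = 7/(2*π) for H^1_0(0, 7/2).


||u||_L² / ||u'||_L² = sqrt(14)/4 < C_P = 7/(2*π).

u(x) = 3·x·(7/2 − x)^2, so u'(x) = 9*x^2 - 42*x + 147/4.
u(x) = 3·x·(7/2 − x)^2 vanishes at x = 0 and x = 7/2, so u ∈ H^1_0(0, 7/2). Differentiate via the product rule and integrate the resulting polynomials term by term.
  ∫_0^7/2 u² dx = ∫_0^7/2 (9*x^6 - 126*x^5 + 1323*x^4/2 - 3087*x^3/2 + 21609*x^2/16) dx. Term by term:
    ∫_0^7/2 9*x^6 dx = 1058841/128;  ∫_0^7/2 -126*x^5 dx = -2470629/64;  ∫_0^7/2 1323*x^4/2 dx = 22235661/320;
    ∫_0^7/2 -3087*x^3/2 dx = -7411887/128;  ∫_0^7/2 21609*x^2/16 dx = 2470629/128.
  Sum: 1058841/128 − 2470629/64 + 22235661/320 − 7411887/128 + 2470629/128 = 352947/640.
  ∫_0^7/2 (u')² dx = ∫_0^7/2 (81*x^4 - 756*x^3 + 4851*x^2/2 - 3087*x + 21609/16) dx. Term by term:
    ∫_0^7/2 81*x^4 dx = 1361367/160;  ∫_0^7/2 -756*x^3 dx = -453789/16;  ∫_0^7/2 4851*x^2/2 dx = 554631/16;
    ∫_0^7/2 -3087*x dx = -151263/8;  ∫_0^7/2 21609/16 dx = 151263/32.
  Sum: 1361367/160 − 453789/16 + 554631/16 − 151263/8 + 151263/32 = 50421/80.
∫_0^7/2 u² dx = 352947/640, so ||u||_L² = 343*sqrt(30)/80.
∫_0^7/2 (u')² dx = 50421/80, so ||u'||_L² = 49*sqrt(105)/20.
Ratio ||u||_L² / ||u'||_L² = sqrt(14)/4.
Sharp Poincaré constant on H^1_0(0, 7/2) is C_P = L/π = 7/(2*π), achieved by sin(2*π/7·x).
A polynomial bump cannot attain the sharp Poincaré constant (only the first sine eigenfunction does), so the ratio is strictly less than C_P, consistent with ||u||_L² ≤ C_P ||u'||_L².


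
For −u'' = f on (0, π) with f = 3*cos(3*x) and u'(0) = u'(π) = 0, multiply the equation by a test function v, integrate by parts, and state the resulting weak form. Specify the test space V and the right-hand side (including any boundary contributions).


V = H^1(0, π) (no boundary constraint on v; u is determined up to an additive constant); weak form: ∫_0^π u'v' dx = ∫_0^π (3*cos(3*x)) v dx for all v ∈ V.

Multiply both sides by a test function v and integrate from 0 to π:
  ∫_0^π −u''(x) v(x) dx = ∫_0^π f(x) v(x) dx.
Integrate the LHS by parts once:
  ∫_0^π −u'' v dx = −[u'(x) v(x)]_0^π + ∫_0^π u'(x) v'(x) dx.
Thus ∫_0^π u'(x) v'(x) dx = ∫_0^π f(x) v(x) dx + [u'(x) v(x)]_0^π.
Choose V so that boundary terms are either known or forced to vanish.
u has homogeneous Neumann: u'(0) = u'(π) = 0. So [u' v]_0^π = 0·v(π) − 0·v(0) = 0 for any v; take V = H^1(0, π).
Weak formulation: find u (satisfying any essential BC) such that ∫_0^π u'(x) v'(x) dx = ∫_0^π f v dx for all v ∈ V (homogeneous Neumann, so boundary terms vanish).
Substituting f(x) = 3*cos(3*x), the right-hand side is ∫_0^π (3*cos(3*x)) v dx.
Compatibility check (pure Neumann): taking v ≡ 1 ∈ V gives 0 = ∫_0^π f dx + (0) − (0), i.e. ∫_0^π f dx must equal u'(0) − u'(π) = 0. Indeed ∫_0^π (3*cos(3*x)) dx = 0, so the data are compatible. The solution is then unique only up to an additive constant (fix it e.g. by requiring ∫_0^π u dx = 0).


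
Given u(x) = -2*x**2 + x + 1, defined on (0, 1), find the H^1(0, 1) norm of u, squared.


||u||_{H^1}^2 = 47/15

The H^1 norm (squared) on an interval (0, L) is
  ||u||_{H^1}^2 = ∫_0^L u(x)^2 dx + ∫_0^L u'(x)^2 dx.
Compute u'(x) = 1 - 4*x.
Then u(x)^2 = 4*x**4 - 4*x**3 - 3*x**2 + 2*x + 1 and u'(x)^2 = 16*x**2 - 8*x + 1.
Integrate each monomial from 0 to 1 using ∫_0^1 c·x^n dx = c·1^(n+1)/(n+1):
  ∫_0^1 u(x)^2 dx = ∫_0^1 (4*x^4 - 4*x^3 - 3*x^2 + 2*x + 1) dx. Term by term:
    ∫_0^1 4*x^4 dx = 4/5;  ∫_0^1 -4*x^3 dx = -1;  ∫_0^1 -3*x^2 dx = -1;
    ∫_0^1 2*x dx = 1;  ∫_0^1 1 dx = 1.
  Sum: 4/5 − 1 − 1 + 1 + 1 = 4/5.
  ∫_0^1 u'(x)^2 dx = ∫_0^1 (16*x^2 - 8*x + 1) dx. Term by term:
    ∫_0^1 16*x^2 dx = 16/3;  ∫_0^1 -8*x dx = -4;  ∫_0^1 1 dx = 1.
  Sum: 16/3 − 4 + 1 = 7/3.
Adding: ||u||_{H^1}^2 = 4/5 + 7/3 = 47/15.


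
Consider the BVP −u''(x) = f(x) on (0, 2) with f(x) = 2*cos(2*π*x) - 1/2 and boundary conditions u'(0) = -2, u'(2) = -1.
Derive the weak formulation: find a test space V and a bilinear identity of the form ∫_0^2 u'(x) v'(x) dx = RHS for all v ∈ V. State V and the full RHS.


V = H^1(0, 2) (v unrestricted at boundary; u is determined up to an additive constant); weak form: ∫_0^2 u'v' dx = ∫_0^2 (2*cos(2*π*x) - 1/2) v dx − v(2) + 2·v(0) for all v ∈ V.

Multiply both sides by a test function v and integrate from 0 to 2:
  ∫_0^2 −u''(x) v(x) dx = ∫_0^2 f(x) v(x) dx.
Integrate the LHS by parts once:
  ∫_0^2 −u'' v dx = −[u'(x) v(x)]_0^2 + ∫_0^2 u'(x) v'(x) dx.
Thus ∫_0^2 u'(x) v'(x) dx = ∫_0^2 f(x) v(x) dx + [u'(x) v(x)]_0^2.
Choose V so that boundary terms are either known or forced to vanish.
u has inhomogeneous Neumann u'(0) = -2, u'(2) = -1. [u' v]_0^2 = (-1)·v(2) − (-2)·v(0) = − v(2) + 2·v(0). Take V = H^1(0, 2); boundary term becomes part of RHS.
Weak formulation: find u (satisfying any essential BC) such that ∫_0^2 u'(x) v'(x) dx = ∫_0^2 f v dx − v(2) + 2·v(0) for all v ∈ V (Neumann data are natural BCs: they enter the RHS as boundary terms).
Substituting f(x) = 2*cos(2*π*x) - 1/2, the right-hand side is ∫_0^2 (2*cos(2*π*x) - 1/2) v dx − v(2) + 2·v(0).
Compatibility check (pure Neumann): taking v ≡ 1 ∈ V gives 0 = ∫_0^2 f dx + (-1) − (-2), i.e. ∫_0^2 f dx must equal u'(0) − u'(2) = -1. Indeed ∫_0^2 (2*cos(2*π*x) - 1/2) dx = -1, so the data are compatible. The solution is then unique only up to an additive constant (fix it e.g. by requiring ∫_0^2 u dx = 0).


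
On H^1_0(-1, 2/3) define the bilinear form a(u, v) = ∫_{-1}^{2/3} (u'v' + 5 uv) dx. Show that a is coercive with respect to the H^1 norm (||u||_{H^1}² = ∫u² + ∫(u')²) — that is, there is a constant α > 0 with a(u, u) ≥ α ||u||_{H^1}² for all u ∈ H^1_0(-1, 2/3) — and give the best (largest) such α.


α = 1

Coercivity of a(·,·) on H^1_0(-1, 2/3) means a(u, u) ≥ α ||u||_{H^1}² for every u ∈ H^1_0.
The interval has length L = 5/3, and Poincaré/coercivity depend only on L. Here a(u, u) = ∫(u')² + (5)·∫u².
Here c = 5 ≥ 1, so a(u,u) = ∫(u')² + c∫u² ≥ ∫(u')² + ∫u² = ||u||_{H^1}², i.e. α = 1 works. No larger α is possible: a(u,u) ≥ α||u||_{H^1}² means (1−α)∫(u')² ≥ (α−c)∫u², and for the modes u_n = sin(nπ(x−x₀)/L) (x₀ the left endpoint) one has ∫u_n²/∫(u_n')² = (L/(nπ))² → 0, so a(u_n,u_n)/||u_n||_{H^1}² → 1. Hence the optimal constant is α = 1.
Therefore α = 1.


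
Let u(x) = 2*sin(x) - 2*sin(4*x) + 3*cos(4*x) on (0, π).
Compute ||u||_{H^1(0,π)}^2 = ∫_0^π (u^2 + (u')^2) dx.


||u||_{H^1(0,π)}^2 = -136/5 + 229*π/2

u'(x) = -12*sin(4*x) + 2*cos(x) - 8*cos(4*x).
Expand u² and (u')² and integrate term by term on (0, π), using: for integers n ≥ 1, ∫_0^π sin²(nx) dx = ∫_0^π cos²(nx) dx = π/2; for n ≠ n', ∫_0^π sin(nx)sin(n'x) dx = ∫_0^π cos(nx)cos(n'x) dx = 0; and by product-to-sum, ∫_0^π sin(nx)cos(n'x) dx = ½∫_0^π [sin((n+n')x) + sin((n−n')x)] dx, which is 0 when n+n' is even and 2n/(n²−n'²) when n+n' is odd (it need not vanish on (0, π)).
  u² squared terms: (-2)²·∫sin(4x)² dx = 4·π/2 = 2*π;  (2)²·∫sin(x)² dx = 4·π/2 = 2*π;  (3)²·∫cos(4x)² dx = 9·π/2 = 9*π/2.
  u² cross terms: 2·(-2)·(2)·∫sin(4x)·sin(x) dx = -8·(0) = 0;  2·(-2)·(3)·∫sin(4x)·cos(4x) dx = -12·(0) = 0;  2·(2)·(3)·∫sin(x)·cos(4x) dx = 12·(-2/15) = -8/5.
  So ∫_0^π u² dx = 2*π + 2*π + 9*π/2 + 0 + 0 − 8/5 = -8/5 + 17*π/2.
  (u')² squared terms: (-12)²·∫sin(4x)² dx = 144·π/2 = 72*π;  (-8)²·∫cos(4x)² dx = 64·π/2 = 32*π;  (2)²·∫cos(x)² dx = 4·π/2 = 2*π.
  (u')² cross terms: 2·(-12)·(-8)·∫sin(4x)·cos(4x) dx = 192·(0) = 0;  2·(-12)·(2)·∫sin(4x)·cos(x) dx = -48·(8/15) = -128/5;  2·(-8)·(2)·∫cos(4x)·cos(x) dx = -32·(0) = 0.
  So ∫_0^π (u')² dx = 72*π + 32*π + 2*π + 0 − 128/5 + 0 = -128/5 + 106*π.
||u||_{H^1}^2 = (-8/5 + 17*π/2) + (-128/5 + 106*π) = -136/5 + 229*π/2.


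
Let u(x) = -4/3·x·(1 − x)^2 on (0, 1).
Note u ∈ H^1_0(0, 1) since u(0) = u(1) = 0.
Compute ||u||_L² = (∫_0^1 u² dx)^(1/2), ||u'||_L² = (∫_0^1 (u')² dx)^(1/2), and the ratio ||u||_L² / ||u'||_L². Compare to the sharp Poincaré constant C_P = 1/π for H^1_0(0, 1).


||u||_L² / ||u'||_L² = sqrt(14)/14 < C_P = 1/π.

u(x) = -4/3·x·(1 − x)^2, so u'(x) = -4*x^2 + 16*x/3 - 4/3.
u(x) = -4/3·x·(1 − x)^2 vanishes at x = 0 and x = 1, so u ∈ H^1_0(0, 1). Differentiate via the product rule and integrate the resulting polynomials term by term.
  ∫_0^1 u² dx = ∫_0^1 (16*x^6/9 - 64*x^5/9 + 32*x^4/3 - 64*x^3/9 + 16*x^2/9) dx. Term by term:
    ∫_0^1 16*x^6/9 dx = 16/63;  ∫_0^1 -64*x^5/9 dx = -32/27;  ∫_0^1 32*x^4/3 dx = 32/15;
    ∫_0^1 -64*x^3/9 dx = -16/9;  ∫_0^1 16*x^2/9 dx = 16/27.
  Sum: 16/63 − 32/27 + 32/15 − 16/9 + 16/27 = 16/945.
  ∫_0^1 (u')² dx = ∫_0^1 (16*x^4 - 128*x^3/3 + 352*x^2/9 - 128*x/9 + 16/9) dx. Term by term:
    ∫_0^1 16*x^4 dx = 16/5;  ∫_0^1 -128*x^3/3 dx = -32/3;  ∫_0^1 352*x^2/9 dx = 352/27;
    ∫_0^1 -128*x/9 dx = -64/9;  ∫_0^1 16/9 dx = 16/9.
  Sum: 16/5 − 32/3 + 352/27 − 64/9 + 16/9 = 32/135.
∫_0^1 u² dx = 16/945, so ||u||_L² = 4*sqrt(105)/315.
∫_0^1 (u')² dx = 32/135, so ||u'||_L² = 4*sqrt(30)/45.
Ratio ||u||_L² / ||u'||_L² = sqrt(14)/14.
Sharp Poincaré constant on H^1_0(0, 1) is C_P = L/π = 1/π, achieved by sin(π·x).
A polynomial bump cannot attain the sharp Poincaré constant (only the first sine eigenfunction does), so the ratio is strictly less than C_P, consistent with ||u||_L² ≤ C_P ||u'||_L².


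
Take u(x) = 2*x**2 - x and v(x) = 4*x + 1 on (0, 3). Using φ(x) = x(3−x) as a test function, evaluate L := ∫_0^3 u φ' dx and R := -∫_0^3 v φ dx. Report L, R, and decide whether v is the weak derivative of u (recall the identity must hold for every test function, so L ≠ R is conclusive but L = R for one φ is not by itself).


LHS = -45/2, RHS = -63/2. No, v is not the weak derivative of u.

u(x) = 2*x**2 - x, classical derivative u'(x) = 4*x - 1.
φ(x) = x(3−x), so φ'(x) = 3 - 2*x.
Note φ(0) = φ(3) = 0, so the boundary term u·φ vanishes.
LHS = ∫_0^3 u(x) φ'(x) dx = ∫_0^3 (-4*x^3 + 8*x^2 - 3*x) dx. Term by term:
  ∫_0^3 -4*x^3 dx = -81;  ∫_0^3 8*x^2 dx = 72;  ∫_0^3 -3*x dx = -27/2.
Sum: -81 + 72 − 27/2 = -45/2.
So LHS = -45/2.
∫_0^3 v(x) φ(x) dx = ∫_0^3 (-4*x^3 + 11*x^2 + 3*x) dx. Term by term:
  ∫_0^3 -4*x^3 dx = -81;  ∫_0^3 11*x^2 dx = 99;  ∫_0^3 3*x dx = 27/2.
Sum: -81 + 99 + 27/2 = 63/2.
So RHS = -∫_0^3 v(x) φ(x) dx = -63/2.
LHS − RHS = 9 ≠ 0, so the identity fails.
(For a valid weak derivative the identity must hold for EVERY test function, in particular this one. The failure shows v is NOT the weak derivative of u.)
Correct weak derivative would be u'(x) = 4*x - 1.


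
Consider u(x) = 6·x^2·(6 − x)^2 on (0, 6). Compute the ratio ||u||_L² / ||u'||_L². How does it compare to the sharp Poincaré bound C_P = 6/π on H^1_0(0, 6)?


||u||_L² / ||u'||_L² = sqrt(3) < C_P = 6/π.

u(x) = 6·x^2·(6 − x)^2, so u'(x) = 24*x*(x - 6)*(x - 3).
u(x) = 6·x^2·(6 − x)^2 vanishes at x = 0 and x = 6, so u ∈ H^1_0(0, 6). Differentiate via the product rule and integrate the resulting polynomials term by term.
  ∫_0^6 u² dx = ∫_0^6 (36*x^8 - 864*x^7 + 7776*x^6 - 31104*x^5 + 46656*x^4) dx. Term by term:
    ∫_0^6 36*x^8 dx = 40310784;  ∫_0^6 -864*x^7 dx = -181398528;  ∫_0^6 7776*x^6 dx = 2176782336/7;
    ∫_0^6 -31104*x^5 dx = -241864704;  ∫_0^6 46656*x^4 dx = 362797056/5.
  Sum: 40310784 − 181398528 + 2176782336/7 − 241864704 + 362797056/5 = 20155392/35.
  ∫_0^6 (u')² dx = ∫_0^6 (576*x^6 - 10368*x^5 + 67392*x^4 - 186624*x^3 + 186624*x^2) dx. Term by term:
    ∫_0^6 576*x^6 dx = 161243136/7;  ∫_0^6 -10368*x^5 dx = -80621568;  ∫_0^6 67392*x^4 dx = 524040192/5;
    ∫_0^6 -186624*x^3 dx = -60466176;  ∫_0^6 186624*x^2 dx = 13436928.
  Sum: 161243136/7 − 80621568 + 524040192/5 − 60466176 + 13436928 = 6718464/35.
∫_0^6 u² dx = 20155392/35, so ||u||_L² = 2592*sqrt(105)/35.
∫_0^6 (u')² dx = 6718464/35, so ||u'||_L² = 2592*sqrt(35)/35.
Ratio ||u||_L² / ||u'||_L² = sqrt(3).
Sharp Poincaré constant on H^1_0(0, 6) is C_P = L/π = 6/π, achieved by sin(π/6·x).
A polynomial bump cannot attain the sharp Poincaré constant (only the first sine eigenfunction does), so the ratio is strictly less than C_P, consistent with ||u||_L² ≤ C_P ||u'||_L².


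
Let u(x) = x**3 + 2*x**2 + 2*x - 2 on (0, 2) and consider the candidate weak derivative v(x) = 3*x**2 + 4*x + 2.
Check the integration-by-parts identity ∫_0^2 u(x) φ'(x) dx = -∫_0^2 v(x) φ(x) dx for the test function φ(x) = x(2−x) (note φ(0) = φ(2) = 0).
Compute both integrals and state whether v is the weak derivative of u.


LHS = -64/5, RHS = -64/5. Yes, v = u' weakly.

u(x) = x**3 + 2*x**2 + 2*x - 2, classical derivative u'(x) = 3*x**2 + 4*x + 2.
φ(x) = x(2−x), so φ'(x) = 2 - 2*x.
Note φ(0) = φ(2) = 0, so the boundary term u·φ vanishes.
LHS = ∫_0^2 u(x) φ'(x) dx = ∫_0^2 (-2*x^4 - 2*x^3 + 8*x - 4) dx. Term by term:
  ∫_0^2 -2*x^4 dx = -64/5;  ∫_0^2 -2*x^3 dx = -8;  ∫_0^2 8*x dx = 16;
  ∫_0^2 -4 dx = -8.
Sum: -64/5 − 8 + 16 − 8 = -64/5.
So LHS = -64/5.
∫_0^2 v(x) φ(x) dx = ∫_0^2 (-3*x^4 + 2*x^3 + 6*x^2 + 4*x) dx. Term by term:
  ∫_0^2 -3*x^4 dx = -96/5;  ∫_0^2 2*x^3 dx = 8;  ∫_0^2 6*x^2 dx = 16;
  ∫_0^2 4*x dx = 8.
Sum: -96/5 + 8 + 16 + 8 = 64/5.
So RHS = -∫_0^2 v(x) φ(x) dx = -64/5.
LHS = RHS, so the identity holds for this test φ.
Moreover u is smooth here and v(x) = u'(x) = 3*x**2 + 4*x + 2 pointwise, so the identity holds for every test function. Hence v is the weak derivative of u.


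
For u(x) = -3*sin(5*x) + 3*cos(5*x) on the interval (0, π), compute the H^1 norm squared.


||u||_{H^1(0,π)}^2 = 234*π

u'(x) = -15*sin(5*x) - 15*cos(5*x).
Expand u² and (u')² and integrate term by term on (0, π), using: for integers n ≥ 1, ∫_0^π sin²(nx) dx = ∫_0^π cos²(nx) dx = π/2; for n ≠ n', ∫_0^π sin(nx)sin(n'x) dx = ∫_0^π cos(nx)cos(n'x) dx = 0; and by product-to-sum, ∫_0^π sin(nx)cos(n'x) dx = ½∫_0^π [sin((n+n')x) + sin((n−n')x)] dx, which is 0 when n+n' is even and 2n/(n²−n'²) when n+n' is odd (it need not vanish on (0, π)).
  u² squared terms: (-3)²·∫sin(5x)² dx = 9·π/2 = 9*π/2;  (3)²·∫cos(5x)² dx = 9·π/2 = 9*π/2.
  u² cross terms: 2·(-3)·(3)·∫sin(5x)·cos(5x) dx = -18·(0) = 0.
  So ∫_0^π u² dx = 9*π/2 + 9*π/2 + 0 = 9*π.
  (u')² squared terms: (-15)²·∫cos(5x)² dx = 225·π/2 = 225*π/2;  (-15)²·∫sin(5x)² dx = 225·π/2 = 225*π/2.
  (u')² cross terms: 2·(-15)·(-15)·∫cos(5x)·sin(5x) dx = 450·(0) = 0.
  So ∫_0^π (u')² dx = 225*π/2 + 225*π/2 + 0 = 225*π.
||u||_{H^1}^2 = (9*π) + (225*π) = 234*π.


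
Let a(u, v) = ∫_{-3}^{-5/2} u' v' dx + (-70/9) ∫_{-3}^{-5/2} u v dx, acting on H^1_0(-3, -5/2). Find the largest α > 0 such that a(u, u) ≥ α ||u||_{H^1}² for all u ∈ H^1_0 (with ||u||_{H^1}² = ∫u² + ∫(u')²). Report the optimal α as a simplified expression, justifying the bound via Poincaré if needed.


α = 2*(-35 + 18*π^2)/(9*(1 + 4*π^2))

Coercivity of a(·,·) on H^1_0(-3, -5/2) means a(u, u) ≥ α ||u||_{H^1}² for every u ∈ H^1_0.
The interval has length L = 1/2, and Poincaré/coercivity depend only on L. Here a(u, u) = ∫(u')² + (-70/9)·∫u².
Here c = -70/9 < 0 with |c| < (π/L)² = 4*π^2, so coercivity still holds. The condition a(u,u) ≥ α||u||_{H^1}² reads (1−α)∫(u')² ≥ (α−c)∫u². Any admissible α is ≤ 1 (rapidly oscillating u have ∫u²/∫(u')² → 0), and α = 1 would force 0 ≥ (1−c)∫u², impossible since c < 1; so 1−α > 0. By the sharp Poincaré inequality on H^1_0 of an interval of length L, ∫(u')² ≥ (π/L)²∫u² with equality for the first sine mode sin(π(x−x₀)/L) (x₀ the left endpoint), so the inequality holds for all u iff (1−α)(π/L)² ≥ α − c, i.e. α ≤ ((π/L)² + c)/((π/L)² + 1) = (1 + c(L/π)²)/(1 + (L/π)²). (Direct route, valid since c ≤ 0: Poincaré gives c∫u² ≥ c(L/π)²∫(u')², so a(u,u) ≥ (1 + c(L/π)²)∫(u')², while ||u||_{H^1}² ≤ (1 + (L/π)²)∫(u')²; dividing yields the same α.) With (π/L)² = 4*π^2 and c = -70/9, the largest admissible constant is α = ((π/L)² + c)/((π/L)² + 1).
Simplifying, α = 2*(-35 + 18*π^2)/(9*(1 + 4*π^2)).


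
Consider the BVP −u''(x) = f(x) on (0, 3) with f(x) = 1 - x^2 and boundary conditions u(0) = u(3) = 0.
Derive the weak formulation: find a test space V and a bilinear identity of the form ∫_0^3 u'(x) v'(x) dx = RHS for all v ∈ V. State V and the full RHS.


V = H^1_0(0, 3) (so v(0) = v(3) = 0); weak form: ∫_0^3 u'v' dx = ∫_0^3 (1 - x^2) v dx for all v ∈ V.

Multiply both sides by a test function v and integrate from 0 to 3:
  ∫_0^3 −u''(x) v(x) dx = ∫_0^3 f(x) v(x) dx.
Integrate the LHS by parts once:
  ∫_0^3 −u'' v dx = −[u'(x) v(x)]_0^3 + ∫_0^3 u'(x) v'(x) dx.
Thus ∫_0^3 u'(x) v'(x) dx = ∫_0^3 f(x) v(x) dx + [u'(x) v(x)]_0^3.
Choose V so that boundary terms are either known or forced to vanish.
u is Dirichlet: u(0) = u(3) = 0. Let V = H^1_0(0, 3); then v(0) = v(3) = 0, and [u' v]_0^3 = 0.
Weak formulation: find u (satisfying any essential BC) such that ∫_0^3 u'(x) v'(x) dx = ∫_0^3 f v dx for all v ∈ V.
Substituting f(x) = 1 - x^2, the right-hand side is ∫_0^3 (1 - x^2) v dx.


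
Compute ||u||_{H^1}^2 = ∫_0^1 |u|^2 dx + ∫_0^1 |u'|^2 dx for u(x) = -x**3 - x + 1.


||u||_{H^1}^2 = 1087/210

The H^1 norm (squared) on an interval (0, L) is
  ||u||_{H^1}^2 = ∫_0^L u(x)^2 dx + ∫_0^L u'(x)^2 dx.
Compute u'(x) = -3*x**2 - 1.
Then u(x)^2 = x**6 + 2*x**4 - 2*x**3 + x**2 - 2*x + 1 and u'(x)^2 = 9*x**4 + 6*x**2 + 1.
Integrate each monomial from 0 to 1 using ∫_0^1 c·x^n dx = c·1^(n+1)/(n+1):
  ∫_0^1 u(x)^2 dx = ∫_0^1 (x^6 + 2*x^4 - 2*x^3 + x^2 - 2*x + 1) dx. Term by term:
    ∫_0^1 x^6 dx = 1/7;  ∫_0^1 2*x^4 dx = 2/5;  ∫_0^1 -2*x^3 dx = -1/2;
    ∫_0^1 x^2 dx = 1/3;  ∫_0^1 -2*x dx = -1;  ∫_0^1 1 dx = 1.
  Sum: 1/7 + 2/5 − 1/2 + 1/3 − 1 + 1 = 79/210.
  ∫_0^1 u'(x)^2 dx = ∫_0^1 (9*x^4 + 6*x^2 + 1) dx. Term by term:
    ∫_0^1 9*x^4 dx = 9/5;  ∫_0^1 6*x^2 dx = 2;  ∫_0^1 1 dx = 1.
  Sum: 9/5 + 2 + 1 = 24/5.
Adding: ||u||_{H^1}^2 = 79/210 + 24/5 = 1087/210.


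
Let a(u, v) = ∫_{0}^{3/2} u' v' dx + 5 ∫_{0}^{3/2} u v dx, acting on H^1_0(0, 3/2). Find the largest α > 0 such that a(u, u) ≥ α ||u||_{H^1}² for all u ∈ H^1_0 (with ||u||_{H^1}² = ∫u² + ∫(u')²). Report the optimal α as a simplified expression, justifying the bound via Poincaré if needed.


α = 1

Coercivity of a(·,·) on H^1_0(0, 3/2) means a(u, u) ≥ α ||u||_{H^1}² for every u ∈ H^1_0.
The interval has length L = 3/2, and Poincaré/coercivity depend only on L. Here a(u, u) = ∫(u')² + (5)·∫u².
Here c = 5 ≥ 1, so a(u,u) = ∫(u')² + c∫u² ≥ ∫(u')² + ∫u² = ||u||_{H^1}², i.e. α = 1 works. No larger α is possible: a(u,u) ≥ α||u||_{H^1}² means (1−α)∫(u')² ≥ (α−c)∫u², and for the modes u_n = sin(nπ(x−x₀)/L) (x₀ the left endpoint) one has ∫u_n²/∫(u_n')² = (L/(nπ))² → 0, so a(u_n,u_n)/||u_n||_{H^1}² → 1. Hence the optimal constant is α = 1.
Therefore α = 1.


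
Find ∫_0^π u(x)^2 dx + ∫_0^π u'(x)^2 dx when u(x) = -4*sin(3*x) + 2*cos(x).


||u||_{H^1(0,π)}^2 = 84*π

u'(x) = -2*sin(x) - 12*cos(3*x).
Expand u² and (u')² and integrate term by term on (0, π), using: for integers n ≥ 1, ∫_0^π sin²(nx) dx = ∫_0^π cos²(nx) dx = π/2; for n ≠ n', ∫_0^π sin(nx)sin(n'x) dx = ∫_0^π cos(nx)cos(n'x) dx = 0; and by product-to-sum, ∫_0^π sin(nx)cos(n'x) dx = ½∫_0^π [sin((n+n')x) + sin((n−n')x)] dx, which is 0 when n+n' is even and 2n/(n²−n'²) when n+n' is odd (it need not vanish on (0, π)).
  u² squared terms: (-4)²·∫sin(3x)² dx = 16·π/2 = 8*π;  (2)²·∫cos(x)² dx = 4·π/2 = 2*π.
  u² cross terms: 2·(-4)·(2)·∫sin(3x)·cos(x) dx = -16·(0) = 0.
  So ∫_0^π u² dx = 8*π + 2*π + 0 = 10*π.
  (u')² squared terms: (-12)²·∫cos(3x)² dx = 144·π/2 = 72*π;  (-2)²·∫sin(x)² dx = 4·π/2 = 2*π.
  (u')² cross terms: 2·(-12)·(-2)·∫cos(3x)·sin(x) dx = 48·(0) = 0.
  So ∫_0^π (u')² dx = 72*π + 2*π + 0 = 74*π.
||u||_{H^1}^2 = (10*π) + (74*π) = 84*π.


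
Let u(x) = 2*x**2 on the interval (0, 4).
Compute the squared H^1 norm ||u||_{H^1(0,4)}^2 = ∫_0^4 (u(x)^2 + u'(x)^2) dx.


||u||_{H^1}^2 = 17408/15

The H^1 norm (squared) on an interval (0, L) is
  ||u||_{H^1}^2 = ∫_0^L u(x)^2 dx + ∫_0^L u'(x)^2 dx.
Compute u'(x) = 4*x.
Then u(x)^2 = 4*x**4 and u'(x)^2 = 16*x**2.
Integrate each monomial from 0 to 4 using ∫_0^4 c·x^n dx = c·4^(n+1)/(n+1):
  ∫_0^4 u(x)^2 dx = ∫_0^4 (4*x^4) dx. Term by term:
    ∫_0^4 4*x^4 dx = 4096/5.
  ∫_0^4 u'(x)^2 dx = ∫_0^4 (16*x^2) dx. Term by term:
    ∫_0^4 16*x^2 dx = 1024/3.
Adding: ||u||_{H^1}^2 = 4096/5 + 1024/3 = 17408/15.


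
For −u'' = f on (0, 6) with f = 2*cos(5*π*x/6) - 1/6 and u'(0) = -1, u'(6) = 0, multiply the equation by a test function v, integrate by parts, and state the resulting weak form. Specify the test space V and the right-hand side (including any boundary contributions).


V = H^1(0, 6) (v unrestricted at boundary; u is determined up to an additive constant); weak form: ∫_0^6 u'v' dx = ∫_0^6 (2*cos(5*π*x/6) - 1/6) v dx + v(0) for all v ∈ V.

Multiply both sides by a test function v and integrate from 0 to 6:
  ∫_0^6 −u''(x) v(x) dx = ∫_0^6 f(x) v(x) dx.
Integrate the LHS by parts once:
  ∫_0^6 −u'' v dx = −[u'(x) v(x)]_0^6 + ∫_0^6 u'(x) v'(x) dx.
Thus ∫_0^6 u'(x) v'(x) dx = ∫_0^6 f(x) v(x) dx + [u'(x) v(x)]_0^6.
Choose V so that boundary terms are either known or forced to vanish.
u has inhomogeneous Neumann u'(0) = -1, u'(6) = 0. [u' v]_0^6 = (0)·v(6) − (-1)·v(0) = v(0). Take V = H^1(0, 6); boundary term becomes part of RHS.
Weak formulation: find u (satisfying any essential BC) such that ∫_0^6 u'(x) v'(x) dx = ∫_0^6 f v dx + v(0) for all v ∈ V (Neumann data are natural BCs: they enter the RHS as boundary terms).
Substituting f(x) = 2*cos(5*π*x/6) - 1/6, the right-hand side is ∫_0^6 (2*cos(5*π*x/6) - 1/6) v dx + v(0).
Compatibility check (pure Neumann): taking v ≡ 1 ∈ V gives 0 = ∫_0^6 f dx + (0) − (-1), i.e. ∫_0^6 f dx must equal u'(0) − u'(6) = -1. Indeed ∫_0^6 (2*cos(5*π*x/6) - 1/6) dx = -1, so the data are compatible. The solution is then unique only up to an additive constant (fix it e.g. by requiring ∫_0^6 u dx = 0).


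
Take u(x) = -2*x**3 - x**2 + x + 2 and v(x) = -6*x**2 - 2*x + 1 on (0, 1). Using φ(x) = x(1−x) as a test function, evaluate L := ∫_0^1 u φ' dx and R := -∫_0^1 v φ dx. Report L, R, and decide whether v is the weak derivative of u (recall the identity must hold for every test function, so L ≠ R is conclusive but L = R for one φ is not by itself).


LHS = 3/10, RHS = 3/10. Yes, v = u' weakly.

u(x) = -2*x**3 - x**2 + x + 2, classical derivative u'(x) = -6*x**2 - 2*x + 1.
φ(x) = x(1−x), so φ'(x) = 1 - 2*x.
Note φ(0) = φ(1) = 0, so the boundary term u·φ vanishes.
LHS = ∫_0^1 u(x) φ'(x) dx = ∫_0^1 (4*x^4 - 3*x^2 - 3*x + 2) dx. Term by term:
  ∫_0^1 4*x^4 dx = 4/5;  ∫_0^1 -3*x^2 dx = -1;  ∫_0^1 -3*x dx = -3/2;
  ∫_0^1 2 dx = 2.
Sum: 4/5 − 1 − 3/2 + 2 = 3/10.
So LHS = 3/10.
∫_0^1 v(x) φ(x) dx = ∫_0^1 (6*x^4 - 4*x^3 - 3*x^2 + x) dx. Term by term:
  ∫_0^1 6*x^4 dx = 6/5;  ∫_0^1 -4*x^3 dx = -1;  ∫_0^1 -3*x^2 dx = -1;
  ∫_0^1 x dx = 1/2.
Sum: 6/5 − 1 − 1 + 1/2 = -3/10.
So RHS = -∫_0^1 v(x) φ(x) dx = 3/10.
LHS = RHS, so the identity holds for this test φ.
Moreover u is smooth here and v(x) = u'(x) = -6*x**2 - 2*x + 1 pointwise, so the identity holds for every test function. Hence v is the weak derivative of u.


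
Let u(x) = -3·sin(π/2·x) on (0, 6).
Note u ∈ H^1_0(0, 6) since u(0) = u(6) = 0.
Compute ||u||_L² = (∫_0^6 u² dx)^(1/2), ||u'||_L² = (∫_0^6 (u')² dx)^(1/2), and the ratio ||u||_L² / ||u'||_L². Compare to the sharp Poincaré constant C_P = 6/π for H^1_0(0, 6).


||u||_L² / ||u'||_L² = 2/π < C_P = 6/π.

u(x) = -3·sin(π/2·x), so u'(x) = -3*π*cos(π*x/2)/2.
Writing u(x) = A·sin(kπx/L) with A = -3 and k = 3, use ∫_0^L sin²(kπx/L) dx = L/2 and ∫_0^L cos²(kπx/L) dx = L/2.
u² = 9·sin²(π/2·x) and (u')² = 9*π^2/4·cos²(π/2·x), and each of sin², cos² integrates to L/2 = 3 over (0, 6).
∫_0^6 u² dx = 27, so ||u||_L² = 3*sqrt(3).
∫_0^6 (u')² dx = 27*π^2/4, so ||u'||_L² = 3*sqrt(3)*π/2.
Ratio ||u||_L² / ||u'||_L² = 2/π.
Sharp Poincaré constant on H^1_0(0, 6) is C_P = L/π = 6/π, achieved by sin(π/6·x).
This is the k = 3 harmonic; the ratio L/(kπ) is strictly less than C_P = L/π, consistent with the sharp inequality ||u||_L² ≤ C_P ||u'||_L².


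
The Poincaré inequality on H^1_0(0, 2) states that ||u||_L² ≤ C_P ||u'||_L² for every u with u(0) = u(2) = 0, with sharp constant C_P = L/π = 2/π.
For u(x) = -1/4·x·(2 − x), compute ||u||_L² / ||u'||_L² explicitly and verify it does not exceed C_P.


||u||_L² / ||u'||_L² = sqrt(10)/5 < C_P = 2/π.

u(x) = -1/4·x·(2 − x), so u'(x) = x/2 - 1/2.
u(x) = -1/4·x·(2 − x) vanishes at x = 0 and x = 2, so u ∈ H^1_0(0, 2). Differentiate via the product rule and integrate the resulting polynomials term by term.
  ∫_0^2 u² dx = ∫_0^2 (x^4/16 - x^3/4 + x^2/4) dx. Term by term:
    ∫_0^2 x^4/16 dx = 2/5;  ∫_0^2 -x^3/4 dx = -1;  ∫_0^2 x^2/4 dx = 2/3.
  Sum: 2/5 − 1 + 2/3 = 1/15.
  ∫_0^2 (u')² dx = ∫_0^2 (x^2/4 - x/2 + 1/4) dx. Term by term:
    ∫_0^2 x^2/4 dx = 2/3;  ∫_0^2 -x/2 dx = -1;  ∫_0^2 1/4 dx = 1/2.
  Sum: 2/3 − 1 + 1/2 = 1/6.
∫_0^2 u² dx = 1/15, so ||u||_L² = sqrt(15)/15.
∫_0^2 (u')² dx = 1/6, so ||u'||_L² = sqrt(6)/6.
Ratio ||u||_L² / ||u'||_L² = sqrt(10)/5.
Sharp Poincaré constant on H^1_0(0, 2) is C_P = L/π = 2/π, achieved by sin(π/2·x).
A polynomial bump cannot attain the sharp Poincaré constant (only the first sine eigenfunction does), so the ratio is strictly less than C_P, consistent with ||u||_L² ≤ C_P ||u'||_L².


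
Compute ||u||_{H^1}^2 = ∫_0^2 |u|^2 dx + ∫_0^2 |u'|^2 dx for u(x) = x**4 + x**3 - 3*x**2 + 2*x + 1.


||u||_{H^1}^2 = 118366/315

The H^1 norm (squared) on an interval (0, L) is
  ||u||_{H^1}^2 = ∫_0^L u(x)^2 dx + ∫_0^L u'(x)^2 dx.
Compute u'(x) = 4*x**3 + 3*x**2 - 6*x + 2.
Then u(x)^2 = x**8 + 2*x**7 - 5*x**6 - 2*x**5 + 15*x**4 - 10*x**3 - 2*x**2 + 4*x + 1 and u'(x)^2 = 16*x**6 + 24*x**5 - 39*x**4 - 20*x**3 + 48*x**2 - 24*x + 4.
Integrate each monomial from 0 to 2 using ∫_0^2 c·x^n dx = c·2^(n+1)/(n+1):
  ∫_0^2 u(x)^2 dx = ∫_0^2 (x^8 + 2*x^7 - 5*x^6 - 2*x^5 + 15*x^4 - 10*x^3 - 2*x^2 + 4*x + 1) dx. Term by term:
    ∫_0^2 x^8 dx = 512/9;  ∫_0^2 2*x^7 dx = 64;  ∫_0^2 -5*x^6 dx = -640/7;
    ∫_0^2 -2*x^5 dx = -64/3;  ∫_0^2 15*x^4 dx = 96;  ∫_0^2 -10*x^3 dx = -40;
    ∫_0^2 -2*x^2 dx = -16/3;  ∫_0^2 4*x dx = 8;  ∫_0^2 1 dx = 2.
  Sum: 512/9 + 64 − 640/7 − 64/3 + 96 − 40 − 16/3 + 8 + 2 = 4334/63.
  ∫_0^2 u'(x)^2 dx = ∫_0^2 (16*x^6 + 24*x^5 - 39*x^4 - 20*x^3 + 48*x^2 - 24*x + 4) dx. Term by term:
    ∫_0^2 16*x^6 dx = 2048/7;  ∫_0^2 24*x^5 dx = 256;  ∫_0^2 -39*x^4 dx = -1248/5;
    ∫_0^2 -20*x^3 dx = -80;  ∫_0^2 48*x^2 dx = 128;  ∫_0^2 -24*x dx = -48;
    ∫_0^2 4 dx = 8.
  Sum: 2048/7 + 256 − 1248/5 − 80 + 128 − 48 + 8 = 10744/35.
Adding: ||u||_{H^1}^2 = 4334/63 + 10744/35 = 118366/315.


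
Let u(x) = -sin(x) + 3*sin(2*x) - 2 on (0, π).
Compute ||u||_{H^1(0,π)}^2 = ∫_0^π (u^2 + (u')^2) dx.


||u||_{H^1(0,π)}^2 = 8 + 55*π/2

u'(x) = -cos(x) + 6*cos(2*x).
Expand u² and (u')² and integrate term by term on (0, π), using: for integers n ≥ 1, ∫_0^π sin²(nx) dx = ∫_0^π cos²(nx) dx = π/2; for n ≠ n', ∫_0^π sin(nx)sin(n'x) dx = ∫_0^π cos(nx)cos(n'x) dx = 0; and by product-to-sum, ∫_0^π sin(nx)cos(n'x) dx = ½∫_0^π [sin((n+n')x) + sin((n−n')x)] dx, which is 0 when n+n' is even and 2n/(n²−n'²) when n+n' is odd (it need not vanish on (0, π)). For the constant mode: ∫_0^π 1 dx = π, ∫_0^π cos(nx) dx = 0, ∫_0^π sin(nx) dx = (1−(−1)^n)/n.
  u² squared terms: (-2)²·∫1 dx = 4·π = 4*π;  (-1)²·∫sin(x)² dx = 1·π/2 = π/2;  (3)²·∫sin(2x)² dx = 9·π/2 = 9*π/2.
  u² cross terms: 2·(-2)·(-1)·∫1·sin(x) dx = 4·(2) = 8;  2·(-2)·(3)·∫1·sin(2x) dx = -12·(0) = 0;  2·(-1)·(3)·∫sin(x)·sin(2x) dx = -6·(0) = 0.
  So ∫_0^π u² dx = 4*π + π/2 + 9*π/2 + 8 + 0 + 0 = 8 + 9*π.
  (u')² squared terms: (-1)²·∫cos(x)² dx = 1·π/2 = π/2;  (6)²·∫cos(2x)² dx = 36·π/2 = 18*π.
  (u')² cross terms: 2·(-1)·(6)·∫cos(x)·cos(2x) dx = -12·(0) = 0.
  So ∫_0^π (u')² dx = π/2 + 18*π + 0 = 37*π/2.
||u||_{H^1}^2 = (8 + 9*π) + (37*π/2) = 8 + 55*π/2.


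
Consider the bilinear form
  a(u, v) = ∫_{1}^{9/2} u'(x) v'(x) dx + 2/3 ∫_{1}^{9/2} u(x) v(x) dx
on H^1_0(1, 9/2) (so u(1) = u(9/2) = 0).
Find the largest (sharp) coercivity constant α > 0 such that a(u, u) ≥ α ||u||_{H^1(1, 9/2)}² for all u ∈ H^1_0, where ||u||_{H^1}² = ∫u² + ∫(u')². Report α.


α = 2*(49 + 6*π^2)/(3*(4*π^2 + 49))

Coercivity of a(·,·) on H^1_0(1, 9/2) means a(u, u) ≥ α ||u||_{H^1}² for every u ∈ H^1_0.
The interval has length L = 7/2, and Poincaré/coercivity depend only on L. Here a(u, u) = ∫(u')² + (2/3)·∫u².
Here 0 < c = 2/3 < 1. The condition a(u,u) ≥ α||u||_{H^1}² reads (1−α)∫(u')² ≥ (α−c)∫u². Any admissible α is ≤ 1 (rapidly oscillating u have ∫u²/∫(u')² → 0), and α = 1 would force 0 ≥ (1−c)∫u², impossible since c < 1; so 1−α > 0. By the sharp Poincaré inequality on H^1_0 of an interval of length L, ∫(u')² ≥ (π/L)²∫u² with equality for the first sine mode sin(π(x−x₀)/L) (x₀ the left endpoint), so the inequality holds for all u iff (1−α)(π/L)² ≥ α − c, i.e. α ≤ ((π/L)² + c)/((π/L)² + 1) = (1 + c(L/π)²)/(1 + (L/π)²). With (π/L)² = 4*π^2/49 and c = 2/3, the largest admissible constant is α = ((π/L)² + c)/((π/L)² + 1).
Simplifying, α = 2*(49 + 6*π^2)/(3*(4*π^2 + 49)).


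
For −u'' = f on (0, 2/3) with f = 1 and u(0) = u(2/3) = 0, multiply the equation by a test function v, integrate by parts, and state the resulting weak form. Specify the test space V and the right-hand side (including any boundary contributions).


V = H^1_0(0, 2/3) (so v(0) = v(2/3) = 0); weak form: ∫_0^2/3 u'v' dx = ∫_0^2/3 (1) v dx for all v ∈ V.

Multiply both sides by a test function v and integrate from 0 to 2/3:
  ∫_0^2/3 −u''(x) v(x) dx = ∫_0^2/3 f(x) v(x) dx.
Integrate the LHS by parts once:
  ∫_0^2/3 −u'' v dx = −[u'(x) v(x)]_0^2/3 + ∫_0^2/3 u'(x) v'(x) dx.
Thus ∫_0^2/3 u'(x) v'(x) dx = ∫_0^2/3 f(x) v(x) dx + [u'(x) v(x)]_0^2/3.
Choose V so that boundary terms are either known or forced to vanish.
u is Dirichlet: u(0) = u(2/3) = 0. Let V = H^1_0(0, 2/3); then v(0) = v(2/3) = 0, and [u' v]_0^2/3 = 0.
Weak formulation: find u (satisfying any essential BC) such that ∫_0^2/3 u'(x) v'(x) dx = ∫_0^2/3 f v dx for all v ∈ V.
Substituting f(x) = 1, the right-hand side is ∫_0^2/3 (1) v dx.


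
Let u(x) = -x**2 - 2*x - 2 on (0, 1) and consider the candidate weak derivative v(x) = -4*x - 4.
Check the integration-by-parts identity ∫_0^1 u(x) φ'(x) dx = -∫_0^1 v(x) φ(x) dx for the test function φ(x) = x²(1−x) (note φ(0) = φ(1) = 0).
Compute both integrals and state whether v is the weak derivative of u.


LHS = 4/15, RHS = 8/15. No, v is not the weak derivative of u.

u(x) = -x**2 - 2*x - 2, classical derivative u'(x) = -2*x - 2.
φ(x) = x²(1−x), so φ'(x) = x*(2 - 3*x).
Note φ(0) = φ(1) = 0, so the boundary term u·φ vanishes.
LHS = ∫_0^1 u(x) φ'(x) dx = ∫_0^1 (3*x^4 + 4*x^3 + 2*x^2 - 4*x) dx. Term by term:
  ∫_0^1 3*x^4 dx = 3/5;  ∫_0^1 4*x^3 dx = 1;  ∫_0^1 2*x^2 dx = 2/3;
  ∫_0^1 -4*x dx = -2.
Sum: 3/5 + 1 + 2/3 − 2 = 4/15.
So LHS = 4/15.
∫_0^1 v(x) φ(x) dx = ∫_0^1 (4*x^4 - 4*x^2) dx. Term by term:
  ∫_0^1 4*x^4 dx = 4/5;  ∫_0^1 -4*x^2 dx = -4/3.
Sum: 4/5 − 4/3 = -8/15.
So RHS = -∫_0^1 v(x) φ(x) dx = 8/15.
LHS − RHS = -4/15 ≠ 0, so the identity fails.
(For a valid weak derivative the identity must hold for EVERY test function, in particular this one. The failure shows v is NOT the weak derivative of u.)
Correct weak derivative would be u'(x) = -2*x - 2.


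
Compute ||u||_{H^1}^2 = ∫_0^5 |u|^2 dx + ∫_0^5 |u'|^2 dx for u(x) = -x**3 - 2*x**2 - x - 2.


||u||_{H^1}^2 = 785800/21

The H^1 norm (squared) on an interval (0, L) is
  ||u||_{H^1}^2 = ∫_0^L u(x)^2 dx + ∫_0^L u'(x)^2 dx.
Compute u'(x) = -3*x**2 - 4*x - 1.
Then u(x)^2 = x**6 + 4*x**5 + 6*x**4 + 8*x**3 + 9*x**2 + 4*x + 4 and u'(x)^2 = 9*x**4 + 24*x**3 + 22*x**2 + 8*x + 1.
Integrate each monomial from 0 to 5 using ∫_0^5 c·x^n dx = c·5^(n+1)/(n+1):
  ∫_0^5 u(x)^2 dx = ∫_0^5 (x^6 + 4*x^5 + 6*x^4 + 8*x^3 + 9*x^2 + 4*x + 4) dx. Term by term:
    ∫_0^5 x^6 dx = 78125/7;  ∫_0^5 4*x^5 dx = 31250/3;  ∫_0^5 6*x^4 dx = 3750;
    ∫_0^5 8*x^3 dx = 1250;  ∫_0^5 9*x^2 dx = 375;  ∫_0^5 4*x dx = 50;
    ∫_0^5 4 dx = 20.
  Sum: 78125/7 + 31250/3 + 3750 + 1250 + 375 + 50 + 20 = 567470/21.
  ∫_0^5 u'(x)^2 dx = ∫_0^5 (9*x^4 + 24*x^3 + 22*x^2 + 8*x + 1) dx. Term by term:
    ∫_0^5 9*x^4 dx = 5625;  ∫_0^5 24*x^3 dx = 3750;  ∫_0^5 22*x^2 dx = 2750/3;
    ∫_0^5 8*x dx = 100;  ∫_0^5 1 dx = 5.
  Sum: 5625 + 3750 + 2750/3 + 100 + 5 = 31190/3.
Adding: ||u||_{H^1}^2 = 567470/21 + 31190/3 = 785800/21.


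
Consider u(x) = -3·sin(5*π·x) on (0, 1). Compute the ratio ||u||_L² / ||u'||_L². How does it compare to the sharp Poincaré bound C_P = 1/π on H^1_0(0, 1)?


||u||_L² / ||u'||_L² = 1/(5*π) < C_P = 1/π.

u(x) = -3·sin(5*π·x), so u'(x) = -15*π*cos(5*π*x).
Writing u(x) = A·sin(kπx/L) with A = -3 and k = 5, use ∫_0^L sin²(kπx/L) dx = L/2 and ∫_0^L cos²(kπx/L) dx = L/2.
u² = 9·sin²(5*π·x) and (u')² = 225*π^2·cos²(5*π·x), and each of sin², cos² integrates to L/2 = 1/2 over (0, 1).
∫_0^1 u² dx = 9/2, so ||u||_L² = 3*sqrt(2)/2.
∫_0^1 (u')² dx = 225*π^2/2, so ||u'||_L² = 15*sqrt(2)*π/2.
Ratio ||u||_L² / ||u'||_L² = 1/(5*π).
Sharp Poincaré constant on H^1_0(0, 1) is C_P = L/π = 1/π, achieved by sin(π·x).
This is the k = 5 harmonic; the ratio L/(kπ) is strictly less than C_P = L/π, consistent with the sharp inequality ||u||_L² ≤ C_P ||u'||_L².


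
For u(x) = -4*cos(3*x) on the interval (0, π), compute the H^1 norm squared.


||u||_{H^1(0,π)}^2 = 80*π

u'(x) = 12*sin(3*x).
Expand u² and (u')² and integrate term by term on (0, π), using: for integers n ≥ 1, ∫_0^π sin²(nx) dx = ∫_0^π cos²(nx) dx = π/2; for n ≠ n', ∫_0^π sin(nx)sin(n'x) dx = ∫_0^π cos(nx)cos(n'x) dx = 0; and by product-to-sum, ∫_0^π sin(nx)cos(n'x) dx = ½∫_0^π [sin((n+n')x) + sin((n−n')x)] dx, which is 0 when n+n' is even and 2n/(n²−n'²) when n+n' is odd (it need not vanish on (0, π)).
  u² squared terms: (-4)²·∫cos(3x)² dx = 16·π/2 = 8*π.
  So ∫_0^π u² dx = 8*π.
  (u')² squared terms: (12)²·∫sin(3x)² dx = 144·π/2 = 72*π.
  So ∫_0^π (u')² dx = 72*π.
||u||_{H^1}^2 = (8*π) + (72*π) = 80*π.


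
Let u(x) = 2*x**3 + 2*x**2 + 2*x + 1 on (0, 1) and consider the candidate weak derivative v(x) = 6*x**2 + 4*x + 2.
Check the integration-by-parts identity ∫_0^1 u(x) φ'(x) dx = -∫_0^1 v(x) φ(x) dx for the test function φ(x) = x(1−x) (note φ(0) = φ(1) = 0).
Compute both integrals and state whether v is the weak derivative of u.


LHS = -29/30, RHS = -29/30. Yes, v = u' weakly.

u(x) = 2*x**3 + 2*x**2 + 2*x + 1, classical derivative u'(x) = 6*x**2 + 4*x + 2.
φ(x) = x(1−x), so φ'(x) = 1 - 2*x.
Note φ(0) = φ(1) = 0, so the boundary term u·φ vanishes.
LHS = ∫_0^1 u(x) φ'(x) dx = ∫_0^1 (-4*x^4 - 2*x^3 - 2*x^2 + 1) dx. Term by term:
  ∫_0^1 -4*x^4 dx = -4/5;  ∫_0^1 -2*x^3 dx = -1/2;  ∫_0^1 -2*x^2 dx = -2/3;
  ∫_0^1 1 dx = 1.
Sum: -4/5 − 1/2 − 2/3 + 1 = -29/30.
So LHS = -29/30.
∫_0^1 v(x) φ(x) dx = ∫_0^1 (-6*x^4 + 2*x^3 + 2*x^2 + 2*x) dx. Term by term:
  ∫_0^1 -6*x^4 dx = -6/5;  ∫_0^1 2*x^3 dx = 1/2;  ∫_0^1 2*x^2 dx = 2/3;
  ∫_0^1 2*x dx = 1.
Sum: -6/5 + 1/2 + 2/3 + 1 = 29/30.
So RHS = -∫_0^1 v(x) φ(x) dx = -29/30.
LHS = RHS, so the identity holds for this test φ.
Moreover u is smooth here and v(x) = u'(x) = 6*x**2 + 4*x + 2 pointwise, so the identity holds for every test function. Hence v is the weak derivative of u.


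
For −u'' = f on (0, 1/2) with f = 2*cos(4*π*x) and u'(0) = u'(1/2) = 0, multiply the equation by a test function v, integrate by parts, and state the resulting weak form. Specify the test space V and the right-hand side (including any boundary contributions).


V = H^1(0, 1/2) (no boundary constraint on v; u is determined up to an additive constant); weak form: ∫_0^1/2 u'v' dx = ∫_0^1/2 (2*cos(4*π*x)) v dx for all v ∈ V.

Multiply both sides by a test function v and integrate from 0 to 1/2:
  ∫_0^1/2 −u''(x) v(x) dx = ∫_0^1/2 f(x) v(x) dx.
Integrate the LHS by parts once:
  ∫_0^1/2 −u'' v dx = −[u'(x) v(x)]_0^1/2 + ∫_0^1/2 u'(x) v'(x) dx.
Thus ∫_0^1/2 u'(x) v'(x) dx = ∫_0^1/2 f(x) v(x) dx + [u'(x) v(x)]_0^1/2.
Choose V so that boundary terms are either known or forced to vanish.
u has homogeneous Neumann: u'(0) = u'(1/2) = 0. So [u' v]_0^1/2 = 0·v(1/2) − 0·v(0) = 0 for any v; take V = H^1(0, 1/2).
Weak formulation: find u (satisfying any essential BC) such that ∫_0^1/2 u'(x) v'(x) dx = ∫_0^1/2 f v dx for all v ∈ V (homogeneous Neumann, so boundary terms vanish).
Substituting f(x) = 2*cos(4*π*x), the right-hand side is ∫_0^1/2 (2*cos(4*π*x)) v dx.
Compatibility check (pure Neumann): taking v ≡ 1 ∈ V gives 0 = ∫_0^1/2 f dx + (0) − (0), i.e. ∫_0^1/2 f dx must equal u'(0) − u'(1/2) = 0. Indeed ∫_0^1/2 (2*cos(4*π*x)) dx = 0, so the data are compatible. The solution is then unique only up to an additive constant (fix it e.g. by requiring ∫_0^1/2 u dx = 0).


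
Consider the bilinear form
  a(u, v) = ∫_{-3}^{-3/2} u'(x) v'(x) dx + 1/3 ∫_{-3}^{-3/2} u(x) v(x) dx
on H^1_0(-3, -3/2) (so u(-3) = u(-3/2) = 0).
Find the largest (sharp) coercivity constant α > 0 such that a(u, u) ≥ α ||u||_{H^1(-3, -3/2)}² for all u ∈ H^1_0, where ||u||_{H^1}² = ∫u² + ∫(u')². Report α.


α = (3 + 4*π^2)/(9 + 4*π^2)

Coercivity of a(·,·) on H^1_0(-3, -3/2) means a(u, u) ≥ α ||u||_{H^1}² for every u ∈ H^1_0.
The interval has length L = 3/2, and Poincaré/coercivity depend only on L. Here a(u, u) = ∫(u')² + (1/3)·∫u².
Here 0 < c = 1/3 < 1. The condition a(u,u) ≥ α||u||_{H^1}² reads (1−α)∫(u')² ≥ (α−c)∫u². Any admissible α is ≤ 1 (rapidly oscillating u have ∫u²/∫(u')² → 0), and α = 1 would force 0 ≥ (1−c)∫u², impossible since c < 1; so 1−α > 0. By the sharp Poincaré inequality on H^1_0 of an interval of length L, ∫(u')² ≥ (π/L)²∫u² with equality for the first sine mode sin(π(x−x₀)/L) (x₀ the left endpoint), so the inequality holds for all u iff (1−α)(π/L)² ≥ α − c, i.e. α ≤ ((π/L)² + c)/((π/L)² + 1) = (1 + c(L/π)²)/(1 + (L/π)²). With (π/L)² = 4*π^2/9 and c = 1/3, the largest admissible constant is α = ((π/L)² + c)/((π/L)² + 1).
Simplifying, α = (3 + 4*π^2)/(9 + 4*π^2).
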